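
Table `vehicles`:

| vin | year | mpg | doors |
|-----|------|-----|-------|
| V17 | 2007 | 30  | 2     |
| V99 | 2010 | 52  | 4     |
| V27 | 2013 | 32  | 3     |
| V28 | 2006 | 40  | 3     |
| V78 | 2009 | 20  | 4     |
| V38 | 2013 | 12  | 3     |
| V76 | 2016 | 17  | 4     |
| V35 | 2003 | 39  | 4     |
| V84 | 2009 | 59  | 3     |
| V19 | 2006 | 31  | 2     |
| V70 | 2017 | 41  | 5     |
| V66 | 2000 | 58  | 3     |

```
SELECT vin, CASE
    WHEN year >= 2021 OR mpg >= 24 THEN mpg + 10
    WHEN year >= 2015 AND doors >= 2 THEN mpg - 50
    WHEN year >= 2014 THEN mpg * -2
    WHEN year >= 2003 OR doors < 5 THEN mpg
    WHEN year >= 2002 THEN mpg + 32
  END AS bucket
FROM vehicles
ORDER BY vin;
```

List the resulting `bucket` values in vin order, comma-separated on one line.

40, 41, 42, 50, 49, 12, 68, 51, -33, 20, 69, 62

vin=V17: year >= 2021 OR mpg >= 24 → 40
vin=V19: year >= 2021 OR mpg >= 24 → 41
vin=V27: year >= 2021 OR mpg >= 24 → 42
vin=V28: year >= 2021 OR mpg >= 24 → 50
vin=V35: year >= 2021 OR mpg >= 24 → 49
vin=V38: year >= 2003 OR doors < 5 → 12
vin=V66: year >= 2021 OR mpg >= 24 → 68
vin=V70: year >= 2021 OR mpg >= 24 → 51
vin=V76: year >= 2015 AND doors >= 2 → -33
vin=V78: year >= 2003 OR doors < 5 → 20
vin=V84: year >= 2021 OR mpg >= 24 → 69
vin=V99: year >= 2021 OR mpg >= 24 → 62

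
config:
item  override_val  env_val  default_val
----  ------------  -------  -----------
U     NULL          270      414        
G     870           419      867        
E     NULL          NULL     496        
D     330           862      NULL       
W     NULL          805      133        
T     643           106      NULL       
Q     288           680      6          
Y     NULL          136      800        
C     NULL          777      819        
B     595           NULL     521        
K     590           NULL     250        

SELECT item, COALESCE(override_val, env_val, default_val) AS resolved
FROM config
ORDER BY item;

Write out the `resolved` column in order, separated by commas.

595, 777, 330, 496, 870, 590, 288, 643, 270, 805, 136

item=B: override_val=595 → 595
item=C: override_val=NULL, env_val=777 → 777
item=D: override_val=330 → 330
item=E: override_val=NULL, env_val=NULL, default_val=496 → 496
item=G: override_val=870 → 870
item=K: override_val=590 → 590
item=Q: override_val=288 → 288
item=T: override_val=643 → 643
item=U: override_val=NULL, env_val=270 → 270
item=W: override_val=NULL, env_val=805 → 805
item=Y: override_val=NULL, env_val=136 → 136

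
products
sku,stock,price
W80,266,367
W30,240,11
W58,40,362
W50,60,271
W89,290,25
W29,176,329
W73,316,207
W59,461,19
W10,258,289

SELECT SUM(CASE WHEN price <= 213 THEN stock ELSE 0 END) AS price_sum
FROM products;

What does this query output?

1307

sku=W80: ✗
sku=W30: ✓ → 240
sku=W58: ✗
sku=W50: ✗
sku=W89: ✓ → 290
sku=W29: ✗
sku=W73: ✓ → 316
sku=W59: ✓ → 461
sku=W10: ✗
price_sum = 240 + 290 + 316 + 461 = 1307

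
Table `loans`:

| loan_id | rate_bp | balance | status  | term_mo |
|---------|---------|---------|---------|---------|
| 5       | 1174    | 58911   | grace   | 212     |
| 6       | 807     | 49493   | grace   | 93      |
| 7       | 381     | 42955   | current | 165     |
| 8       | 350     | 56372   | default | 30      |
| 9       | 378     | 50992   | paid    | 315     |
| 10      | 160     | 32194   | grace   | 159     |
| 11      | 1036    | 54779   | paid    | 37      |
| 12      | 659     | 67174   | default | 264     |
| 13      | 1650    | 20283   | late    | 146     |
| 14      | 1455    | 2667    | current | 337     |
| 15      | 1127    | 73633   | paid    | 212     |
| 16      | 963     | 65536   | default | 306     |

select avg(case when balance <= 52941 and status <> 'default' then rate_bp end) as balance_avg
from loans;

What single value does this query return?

loan_id=5: ✗
loan_id=6: ✓ → 807
loan_id=7: ✓ → 381
loan_id=8: ✗
loan_id=9: ✓ → 378
loan_id=10: ✓ → 160
loan_id=11: ✗
loan_id=12: ✗
loan_id=13: ✓ → 1650
loan_id=14: ✓ → 1455
loan_id=15: ✗
loan_id=16: ✗
balance_avg = (807 + 381 + 378 + 160 + 1650 + 1455) / 6 = 805.1666666667

805.1666666667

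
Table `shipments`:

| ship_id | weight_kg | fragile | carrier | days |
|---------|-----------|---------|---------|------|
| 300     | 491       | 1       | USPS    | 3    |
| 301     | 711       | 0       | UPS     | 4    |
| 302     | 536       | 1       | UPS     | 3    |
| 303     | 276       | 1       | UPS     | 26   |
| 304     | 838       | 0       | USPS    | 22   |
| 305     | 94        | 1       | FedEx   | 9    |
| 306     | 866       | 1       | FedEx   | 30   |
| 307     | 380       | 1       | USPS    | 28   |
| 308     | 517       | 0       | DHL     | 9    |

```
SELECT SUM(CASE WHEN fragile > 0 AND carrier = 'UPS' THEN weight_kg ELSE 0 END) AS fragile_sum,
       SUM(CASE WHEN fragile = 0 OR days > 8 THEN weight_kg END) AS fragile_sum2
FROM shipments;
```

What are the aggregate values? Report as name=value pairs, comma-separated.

fragile_sum=812, fragile_sum2=3682

[fragile_sum: fragile > 0 AND carrier = 'UPS']
ship_id=300: ✗
ship_id=301: ✗
ship_id=302: ✓ → 536
ship_id=303: ✓ → 276
ship_id=304: ✗
ship_id=305: ✗
ship_id=306: ✗
ship_id=307: ✗
ship_id=308: ✗
fragile_sum = 536 + 276 = 812
—
[fragile_sum2: fragile = 0 OR days > 8]
ship_id=300: ✗
ship_id=301: ✓ → 711
ship_id=302: ✗
ship_id=303: ✓ → 276
ship_id=304: ✓ → 838
ship_id=305: ✓ → 94
ship_id=306: ✓ → 866
ship_id=307: ✓ → 380
ship_id=308: ✓ → 517
fragile_sum2 = 711 + 276 + 838 + 94 + 866 + 380 + 517 = 3682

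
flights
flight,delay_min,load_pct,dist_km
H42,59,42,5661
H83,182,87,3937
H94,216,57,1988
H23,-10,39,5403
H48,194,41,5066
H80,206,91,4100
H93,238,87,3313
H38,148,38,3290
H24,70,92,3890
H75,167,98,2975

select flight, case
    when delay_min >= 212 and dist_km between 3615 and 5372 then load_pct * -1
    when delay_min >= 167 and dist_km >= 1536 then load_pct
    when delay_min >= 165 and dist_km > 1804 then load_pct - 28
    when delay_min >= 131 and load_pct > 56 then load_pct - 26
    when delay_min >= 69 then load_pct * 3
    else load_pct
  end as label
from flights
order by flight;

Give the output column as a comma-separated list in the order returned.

flight=H23: ELSE → 39
flight=H24: delay_min >= 69 → 276
flight=H38: delay_min >= 69 → 114
flight=H42: ELSE → 42
flight=H48: delay_min >= 167 and dist_km >= 1536 → 41
flight=H75: delay_min >= 167 and dist_km >= 1536 → 98
flight=H80: delay_min >= 167 and dist_km >= 1536 → 91
flight=H83: delay_min >= 167 and dist_km >= 1536 → 87
flight=H93: delay_min >= 167 and dist_km >= 1536 → 87
flight=H94: delay_min >= 167 and dist_km >= 1536 → 57

39, 276, 114, 42, 41, 98, 91, 87, 87, 57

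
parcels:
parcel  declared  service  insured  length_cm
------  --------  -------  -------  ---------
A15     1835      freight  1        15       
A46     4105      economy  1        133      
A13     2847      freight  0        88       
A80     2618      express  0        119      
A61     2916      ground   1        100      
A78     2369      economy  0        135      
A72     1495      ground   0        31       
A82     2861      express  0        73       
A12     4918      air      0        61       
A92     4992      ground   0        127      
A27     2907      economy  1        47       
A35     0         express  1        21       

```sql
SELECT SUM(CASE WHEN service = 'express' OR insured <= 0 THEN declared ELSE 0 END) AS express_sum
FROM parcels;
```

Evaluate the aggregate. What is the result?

parcel=A15: ✗
parcel=A46: ✗
parcel=A13: ✓ → 2847
parcel=A80: ✓ → 2618
parcel=A61: ✗
parcel=A78: ✓ → 2369
parcel=A72: ✓ → 1495
parcel=A82: ✓ → 2861
parcel=A12: ✓ → 4918
parcel=A92: ✓ → 4992
parcel=A27: ✗
parcel=A35: ✓ → 0
express_sum = 2847 + 2618 + 2369 + 1495 + 2861 + 4918 + 4992 = 22100

22100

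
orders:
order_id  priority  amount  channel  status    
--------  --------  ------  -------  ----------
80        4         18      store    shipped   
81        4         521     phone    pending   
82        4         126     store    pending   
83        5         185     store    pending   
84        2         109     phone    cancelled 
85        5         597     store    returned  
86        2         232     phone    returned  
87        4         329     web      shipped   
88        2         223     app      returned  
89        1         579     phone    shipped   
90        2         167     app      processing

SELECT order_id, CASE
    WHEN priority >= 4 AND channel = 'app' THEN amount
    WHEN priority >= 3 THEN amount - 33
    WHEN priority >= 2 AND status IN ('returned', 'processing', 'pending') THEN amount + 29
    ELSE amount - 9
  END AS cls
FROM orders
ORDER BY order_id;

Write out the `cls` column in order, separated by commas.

order_id=80: priority >= 3 → -15
order_id=81: priority >= 3 → 488
order_id=82: priority >= 3 → 93
order_id=83: priority >= 3 → 152
order_id=84: ELSE → 100
order_id=85: priority >= 3 → 564
order_id=86: priority >= 2 AND status IN ('returned', 'processing', 'pending') → 261
order_id=87: priority >= 3 → 296
order_id=88: priority >= 2 AND status IN ('returned', 'processing', 'pending') → 252
order_id=89: ELSE → 570
order_id=90: priority >= 2 AND status IN ('returned', 'processing', 'pending') → 196

-15, 488, 93, 152, 100, 564, 261, 296, 252, 570, 196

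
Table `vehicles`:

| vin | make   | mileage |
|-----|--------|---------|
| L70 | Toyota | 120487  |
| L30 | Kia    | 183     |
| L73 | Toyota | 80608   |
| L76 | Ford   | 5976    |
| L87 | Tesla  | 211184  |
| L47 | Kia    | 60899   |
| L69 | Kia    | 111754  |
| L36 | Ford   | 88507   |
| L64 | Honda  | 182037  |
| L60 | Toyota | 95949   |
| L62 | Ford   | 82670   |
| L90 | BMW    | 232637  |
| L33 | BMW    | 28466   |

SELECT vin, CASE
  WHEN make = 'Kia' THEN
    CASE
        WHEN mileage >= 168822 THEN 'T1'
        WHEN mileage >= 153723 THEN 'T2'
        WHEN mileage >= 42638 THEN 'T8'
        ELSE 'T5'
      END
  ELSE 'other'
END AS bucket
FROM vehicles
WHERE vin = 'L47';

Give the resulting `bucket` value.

T8

vin = L47: make=Kia, mileage=60899.
make='Kia' → inner[mileage >= 42638] → T8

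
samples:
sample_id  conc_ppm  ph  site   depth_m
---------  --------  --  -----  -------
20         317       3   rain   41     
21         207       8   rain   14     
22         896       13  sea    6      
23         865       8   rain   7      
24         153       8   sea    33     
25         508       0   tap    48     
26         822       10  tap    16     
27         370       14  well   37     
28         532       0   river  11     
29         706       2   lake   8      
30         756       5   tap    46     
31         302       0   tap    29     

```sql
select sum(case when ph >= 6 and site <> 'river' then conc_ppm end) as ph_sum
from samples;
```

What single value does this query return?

sample_id=20: ✗
sample_id=21: ✓ → 207
sample_id=22: ✓ → 896
sample_id=23: ✓ → 865
sample_id=24: ✓ → 153
sample_id=25: ✗
sample_id=26: ✓ → 822
sample_id=27: ✓ → 370
sample_id=28: ✗
sample_id=29: ✗
sample_id=30: ✗
sample_id=31: ✗
ph_sum = 207 + 896 + 865 + 153 + 822 + 370 = 3313

3313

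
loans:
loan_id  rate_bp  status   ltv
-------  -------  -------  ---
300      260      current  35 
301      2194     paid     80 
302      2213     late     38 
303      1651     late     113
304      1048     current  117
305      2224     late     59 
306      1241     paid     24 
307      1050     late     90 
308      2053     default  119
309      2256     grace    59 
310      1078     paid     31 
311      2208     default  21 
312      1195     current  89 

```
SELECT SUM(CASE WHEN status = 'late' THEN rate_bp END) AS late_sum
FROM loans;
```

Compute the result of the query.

7138

loan_id=300: ✗
loan_id=301: ✗
loan_id=302: ✓ → 2213
loan_id=303: ✓ → 1651
loan_id=304: ✗
loan_id=305: ✓ → 2224
loan_id=306: ✗
loan_id=307: ✓ → 1050
loan_id=308: ✗
loan_id=309: ✗
loan_id=310: ✗
loan_id=311: ✗
loan_id=312: ✗
late_sum = 2213 + 1651 + 2224 + 1050 = 7138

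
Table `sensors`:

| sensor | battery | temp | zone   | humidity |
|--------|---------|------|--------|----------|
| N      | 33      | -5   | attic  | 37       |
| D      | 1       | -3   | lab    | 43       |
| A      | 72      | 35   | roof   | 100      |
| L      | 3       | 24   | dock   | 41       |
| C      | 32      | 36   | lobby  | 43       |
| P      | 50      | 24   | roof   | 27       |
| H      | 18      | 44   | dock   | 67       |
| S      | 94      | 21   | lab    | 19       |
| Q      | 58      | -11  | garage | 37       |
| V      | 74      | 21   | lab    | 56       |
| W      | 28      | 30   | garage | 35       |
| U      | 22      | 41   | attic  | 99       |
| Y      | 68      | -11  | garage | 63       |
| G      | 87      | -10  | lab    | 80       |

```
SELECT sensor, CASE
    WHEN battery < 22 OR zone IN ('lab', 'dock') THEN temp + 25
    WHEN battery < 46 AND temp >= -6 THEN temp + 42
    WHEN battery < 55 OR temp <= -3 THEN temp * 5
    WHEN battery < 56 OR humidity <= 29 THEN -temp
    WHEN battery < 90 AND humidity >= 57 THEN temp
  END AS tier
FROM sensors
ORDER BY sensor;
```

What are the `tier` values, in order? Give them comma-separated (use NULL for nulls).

35, 78, 22, 15, 69, 49, 37, 120, -55, 46, 83, 46, 72, -55

sensor=A: battery < 90 AND humidity >= 57 → 35
sensor=C: battery < 46 AND temp >= -6 → 78
sensor=D: battery < 22 OR zone IN ('lab', 'dock') → 22
sensor=G: battery < 22 OR zone IN ('lab', 'dock') → 15
sensor=H: battery < 22 OR zone IN ('lab', 'dock') → 69
sensor=L: battery < 22 OR zone IN ('lab', 'dock') → 49
sensor=N: battery < 46 AND temp >= -6 → 37
sensor=P: battery < 55 OR temp <= -3 → 120
sensor=Q: battery < 55 OR temp <= -3 → -55
sensor=S: battery < 22 OR zone IN ('lab', 'dock') → 46
sensor=U: battery < 46 AND temp >= -6 → 83
sensor=V: battery < 22 OR zone IN ('lab', 'dock') → 46
sensor=W: battery < 46 AND temp >= -6 → 72
sensor=Y: battery < 55 OR temp <= -3 → -55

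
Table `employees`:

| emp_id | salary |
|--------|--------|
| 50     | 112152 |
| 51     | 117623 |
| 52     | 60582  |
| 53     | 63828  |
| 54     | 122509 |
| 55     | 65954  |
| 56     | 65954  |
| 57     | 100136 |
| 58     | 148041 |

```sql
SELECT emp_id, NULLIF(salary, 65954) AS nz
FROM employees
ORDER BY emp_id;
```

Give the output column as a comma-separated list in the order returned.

emp_id=50: salary=112152 vs 65954: differ → 112152
emp_id=51: salary=117623 vs 65954: differ → 117623
emp_id=52: salary=60582 vs 65954: differ → 60582
emp_id=53: salary=63828 vs 65954: differ → 63828
emp_id=54: salary=122509 vs 65954: differ → 122509
emp_id=55: salary=65954 vs 65954: equal → NULL
emp_id=56: salary=65954 vs 65954: equal → NULL
emp_id=57: salary=100136 vs 65954: differ → 100136
emp_id=58: salary=148041 vs 65954: differ → 148041

112152, 117623, 60582, 63828, 122509, NULL, NULL, 100136, 148041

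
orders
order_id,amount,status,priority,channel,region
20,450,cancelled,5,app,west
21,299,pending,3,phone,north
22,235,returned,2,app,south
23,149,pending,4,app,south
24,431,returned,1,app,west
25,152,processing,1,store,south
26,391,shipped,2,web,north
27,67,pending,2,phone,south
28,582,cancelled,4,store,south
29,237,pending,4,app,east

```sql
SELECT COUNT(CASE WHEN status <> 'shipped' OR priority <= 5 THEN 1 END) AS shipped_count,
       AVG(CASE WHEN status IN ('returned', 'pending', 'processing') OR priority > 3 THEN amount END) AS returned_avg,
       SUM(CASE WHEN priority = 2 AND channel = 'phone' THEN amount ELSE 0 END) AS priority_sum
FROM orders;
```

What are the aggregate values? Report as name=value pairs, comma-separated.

shipped_count=10, returned_avg=289.1111111111, priority_sum=67

[shipped_count: status <> 'shipped' OR priority <= 5]
order_id=20: ✓ → 1
order_id=21: ✓ → 1
order_id=22: ✓ → 1
order_id=23: ✓ → 1
order_id=24: ✓ → 1
order_id=25: ✓ → 1
order_id=26: ✓ → 1
order_id=27: ✓ → 1
order_id=28: ✓ → 1
order_id=29: ✓ → 1
shipped_count = COUNT(1, 1, 1, 1, 1, 1, 1, 1, 1, 1) = 10
—
[returned_avg: status IN ('returned', 'pending', 'processing') OR priority > 3]
order_id=20: ✓ → 450
order_id=21: ✓ → 299
order_id=22: ✓ → 235
order_id=23: ✓ → 149
order_id=24: ✓ → 431
order_id=25: ✓ → 152
order_id=26: ✗
order_id=27: ✓ → 67
order_id=28: ✓ → 582
order_id=29: ✓ → 237
returned_avg = (450 + 299 + 235 + 149 + 431 + 152 + 67 + 582 + 237) / 9 = 289.1111111111
—
[priority_sum: priority = 2 AND channel = 'phone']
order_id=20: ✗
order_id=21: ✗
order_id=22: ✗
order_id=23: ✗
order_id=24: ✗
order_id=25: ✗
order_id=26: ✗
order_id=27: ✓ → 67
order_id=28: ✗
order_id=29: ✗
priority_sum = 67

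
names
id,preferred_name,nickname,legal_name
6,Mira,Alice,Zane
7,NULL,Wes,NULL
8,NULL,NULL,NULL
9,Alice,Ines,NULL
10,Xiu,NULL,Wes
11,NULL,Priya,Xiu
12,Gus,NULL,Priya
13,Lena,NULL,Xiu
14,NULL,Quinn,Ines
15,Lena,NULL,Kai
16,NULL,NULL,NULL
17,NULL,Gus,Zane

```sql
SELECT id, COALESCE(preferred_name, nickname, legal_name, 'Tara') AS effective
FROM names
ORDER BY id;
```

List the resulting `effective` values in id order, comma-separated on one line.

id=6: preferred_name=Mira → Mira
id=7: preferred_name=NULL, nickname=Wes → Wes
id=8: preferred_name=NULL, nickname=NULL, legal_name=NULL, → literal Tara → Tara
id=9: preferred_name=Alice → Alice
id=10: preferred_name=Xiu → Xiu
id=11: preferred_name=NULL, nickname=Priya → Priya
id=12: preferred_name=Gus → Gus
id=13: preferred_name=Lena → Lena
id=14: preferred_name=NULL, nickname=Quinn → Quinn
id=15: preferred_name=Lena → Lena
id=16: preferred_name=NULL, nickname=NULL, legal_name=NULL, → literal Tara → Tara
id=17: preferred_name=NULL, nickname=Gus → Gus

Mira, Wes, Tara, Alice, Xiu, Priya, Gus, Lena, Quinn, Lena, Tara, Gus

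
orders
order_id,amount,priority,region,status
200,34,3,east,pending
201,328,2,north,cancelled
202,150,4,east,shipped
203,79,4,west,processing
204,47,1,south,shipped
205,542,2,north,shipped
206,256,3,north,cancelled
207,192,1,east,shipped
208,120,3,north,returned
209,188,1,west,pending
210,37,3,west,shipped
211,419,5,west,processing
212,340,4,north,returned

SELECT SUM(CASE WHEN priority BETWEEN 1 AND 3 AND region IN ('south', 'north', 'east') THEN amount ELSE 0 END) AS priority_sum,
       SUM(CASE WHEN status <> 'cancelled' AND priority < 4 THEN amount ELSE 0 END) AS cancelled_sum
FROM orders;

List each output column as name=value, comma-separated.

[priority_sum: priority BETWEEN 1 AND 3 AND region IN ('south', 'north', 'east')]
order_id=200: ✓ → 34
order_id=201: ✓ → 328
order_id=202: ✗
order_id=203: ✗
order_id=204: ✓ → 47
order_id=205: ✓ → 542
order_id=206: ✓ → 256
order_id=207: ✓ → 192
order_id=208: ✓ → 120
order_id=209: ✗
order_id=210: ✗
order_id=211: ✗
order_id=212: ✗
priority_sum = 34 + 328 + 47 + 542 + 256 + 192 + 120 = 1519
—
[cancelled_sum: status <> 'cancelled' AND priority < 4]
order_id=200: ✓ → 34
order_id=201: ✗
order_id=202: ✗
order_id=203: ✗
order_id=204: ✓ → 47
order_id=205: ✓ → 542
order_id=206: ✗
order_id=207: ✓ → 192
order_id=208: ✓ → 120
order_id=209: ✓ → 188
order_id=210: ✓ → 37
order_id=211: ✗
order_id=212: ✗
cancelled_sum = 34 + 47 + 542 + 192 + 120 + 188 + 37 = 1160

priority_sum=1519, cancelled_sum=1160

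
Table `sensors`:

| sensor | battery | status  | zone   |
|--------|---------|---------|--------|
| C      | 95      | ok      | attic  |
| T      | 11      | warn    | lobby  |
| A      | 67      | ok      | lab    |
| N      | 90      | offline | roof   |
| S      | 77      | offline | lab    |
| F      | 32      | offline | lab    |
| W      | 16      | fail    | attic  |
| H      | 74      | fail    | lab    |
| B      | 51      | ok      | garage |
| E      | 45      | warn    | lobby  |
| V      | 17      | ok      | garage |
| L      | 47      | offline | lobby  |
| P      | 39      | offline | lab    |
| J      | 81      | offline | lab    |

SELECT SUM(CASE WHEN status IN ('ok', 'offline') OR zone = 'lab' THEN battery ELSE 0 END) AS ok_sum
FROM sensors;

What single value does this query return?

670

sensor=C: ✓ → 95
sensor=T: ✗
sensor=A: ✓ → 67
sensor=N: ✓ → 90
sensor=S: ✓ → 77
sensor=F: ✓ → 32
sensor=W: ✗
sensor=H: ✓ → 74
sensor=B: ✓ → 51
sensor=E: ✗
sensor=V: ✓ → 17
sensor=L: ✓ → 47
sensor=P: ✓ → 39
sensor=J: ✓ → 81
ok_sum = 95 + 67 + 90 + 77 + 32 + 74 + 51 + 17 + 47 + 39 + 81 = 670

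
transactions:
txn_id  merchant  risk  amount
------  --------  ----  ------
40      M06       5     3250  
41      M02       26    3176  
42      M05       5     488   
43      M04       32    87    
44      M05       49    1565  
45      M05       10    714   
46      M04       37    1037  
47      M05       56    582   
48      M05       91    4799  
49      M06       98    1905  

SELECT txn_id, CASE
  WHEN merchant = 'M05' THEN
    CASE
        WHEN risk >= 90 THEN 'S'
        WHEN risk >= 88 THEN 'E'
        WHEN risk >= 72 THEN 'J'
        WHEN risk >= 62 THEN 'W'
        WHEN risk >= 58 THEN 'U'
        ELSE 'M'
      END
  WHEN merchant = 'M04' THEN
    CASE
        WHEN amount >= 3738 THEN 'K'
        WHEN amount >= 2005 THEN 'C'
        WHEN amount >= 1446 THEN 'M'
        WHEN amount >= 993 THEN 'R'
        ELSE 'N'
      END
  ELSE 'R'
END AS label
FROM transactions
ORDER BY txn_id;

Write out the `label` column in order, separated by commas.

txn_id=40: merchant='M06' → outer ELSE → R
txn_id=41: merchant='M02' → outer ELSE → R
txn_id=42: merchant='M05' → inner[ELSE] → M
txn_id=43: merchant='M04' → inner[ELSE] → N
txn_id=44: merchant='M05' → inner[ELSE] → M
txn_id=45: merchant='M05' → inner[ELSE] → M
txn_id=46: merchant='M04' → inner[amount >= 993] → R
txn_id=47: merchant='M05' → inner[ELSE] → M
txn_id=48: merchant='M05' → inner[risk >= 90] → S
txn_id=49: merchant='M06' → outer ELSE → R

R, R, M, N, M, M, R, M, S, R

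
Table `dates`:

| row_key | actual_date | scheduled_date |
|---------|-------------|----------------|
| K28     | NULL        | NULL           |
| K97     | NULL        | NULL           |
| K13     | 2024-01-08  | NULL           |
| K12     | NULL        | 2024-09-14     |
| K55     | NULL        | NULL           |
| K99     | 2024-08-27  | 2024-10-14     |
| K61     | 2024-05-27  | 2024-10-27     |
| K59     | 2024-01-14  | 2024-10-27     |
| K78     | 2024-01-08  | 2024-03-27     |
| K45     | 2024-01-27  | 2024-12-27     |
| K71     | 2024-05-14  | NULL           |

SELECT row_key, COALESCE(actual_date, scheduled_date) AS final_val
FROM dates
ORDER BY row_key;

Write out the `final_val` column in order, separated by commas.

2024-09-14, 2024-01-08, NULL, 2024-01-27, NULL, 2024-01-14, 2024-05-27, 2024-05-14, 2024-01-08, NULL, 2024-08-27

row_key=K12: actual_date=NULL, scheduled_date=2024-09-14 → 2024-09-14
row_key=K13: actual_date=2024-01-08 → 2024-01-08
row_key=K28: actual_date=NULL, scheduled_date=NULL (all NULL) → NULL
row_key=K45: actual_date=2024-01-27 → 2024-01-27
row_key=K55: actual_date=NULL, scheduled_date=NULL (all NULL) → NULL
row_key=K59: actual_date=2024-01-14 → 2024-01-14
row_key=K61: actual_date=2024-05-27 → 2024-05-27
row_key=K71: actual_date=2024-05-14 → 2024-05-14
row_key=K78: actual_date=2024-01-08 → 2024-01-08
row_key=K97: actual_date=NULL, scheduled_date=NULL (all NULL) → NULL
row_key=K99: actual_date=2024-08-27 → 2024-08-27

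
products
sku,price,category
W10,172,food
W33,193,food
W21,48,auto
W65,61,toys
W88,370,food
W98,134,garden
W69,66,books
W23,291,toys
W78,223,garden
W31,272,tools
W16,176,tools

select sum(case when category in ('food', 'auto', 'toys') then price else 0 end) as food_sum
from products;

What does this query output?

1135

sku=W10: ✓ → 172
sku=W33: ✓ → 193
sku=W21: ✓ → 48
sku=W65: ✓ → 61
sku=W88: ✓ → 370
sku=W98: ✗
sku=W69: ✗
sku=W23: ✓ → 291
sku=W78: ✗
sku=W31: ✗
sku=W16: ✗
food_sum = 172 + 193 + 48 + 61 + 370 + 291 = 1135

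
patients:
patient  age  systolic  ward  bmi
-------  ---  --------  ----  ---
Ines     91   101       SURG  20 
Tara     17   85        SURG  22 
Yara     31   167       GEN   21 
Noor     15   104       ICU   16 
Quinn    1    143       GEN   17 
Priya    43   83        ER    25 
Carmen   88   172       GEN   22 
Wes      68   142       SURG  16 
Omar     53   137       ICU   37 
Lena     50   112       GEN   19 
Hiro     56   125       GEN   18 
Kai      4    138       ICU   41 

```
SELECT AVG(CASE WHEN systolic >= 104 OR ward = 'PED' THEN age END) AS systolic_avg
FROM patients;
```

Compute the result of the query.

40.6666666667

patient=Ines: ✗
patient=Tara: ✗
patient=Yara: ✓ → 31
patient=Noor: ✓ → 15
patient=Quinn: ✓ → 1
patient=Priya: ✗
patient=Carmen: ✓ → 88
patient=Wes: ✓ → 68
patient=Omar: ✓ → 53
patient=Lena: ✓ → 50
patient=Hiro: ✓ → 56
patient=Kai: ✓ → 4
systolic_avg = (31 + 15 + 1 + 88 + 68 + 53 + 50 + 56 + 4) / 9 = 40.6666666667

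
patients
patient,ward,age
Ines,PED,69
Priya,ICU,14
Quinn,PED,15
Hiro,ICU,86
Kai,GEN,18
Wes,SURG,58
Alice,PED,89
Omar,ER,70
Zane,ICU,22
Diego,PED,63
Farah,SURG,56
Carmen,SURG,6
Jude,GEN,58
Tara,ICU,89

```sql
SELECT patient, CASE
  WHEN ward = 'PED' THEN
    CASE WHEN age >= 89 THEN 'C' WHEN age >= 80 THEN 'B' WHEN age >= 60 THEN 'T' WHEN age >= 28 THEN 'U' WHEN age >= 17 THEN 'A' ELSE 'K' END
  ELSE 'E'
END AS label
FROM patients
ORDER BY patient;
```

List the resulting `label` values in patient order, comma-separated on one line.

C, E, T, E, E, T, E, E, E, E, K, E, E, E

patient=Alice: ward='PED' → inner[age >= 89] → C
patient=Carmen: ward='SURG' → outer ELSE → E
patient=Diego: ward='PED' → inner[age >= 60] → T
patient=Farah: ward='SURG' → outer ELSE → E
patient=Hiro: ward='ICU' → outer ELSE → E
patient=Ines: ward='PED' → inner[age >= 60] → T
patient=Jude: ward='GEN' → outer ELSE → E
patient=Kai: ward='GEN' → outer ELSE → E
patient=Omar: ward='ER' → outer ELSE → E
patient=Priya: ward='ICU' → outer ELSE → E
patient=Quinn: ward='PED' → inner[ELSE] → K
patient=Tara: ward='ICU' → outer ELSE → E
patient=Wes: ward='SURG' → outer ELSE → E
patient=Zane: ward='ICU' → outer ELSE → E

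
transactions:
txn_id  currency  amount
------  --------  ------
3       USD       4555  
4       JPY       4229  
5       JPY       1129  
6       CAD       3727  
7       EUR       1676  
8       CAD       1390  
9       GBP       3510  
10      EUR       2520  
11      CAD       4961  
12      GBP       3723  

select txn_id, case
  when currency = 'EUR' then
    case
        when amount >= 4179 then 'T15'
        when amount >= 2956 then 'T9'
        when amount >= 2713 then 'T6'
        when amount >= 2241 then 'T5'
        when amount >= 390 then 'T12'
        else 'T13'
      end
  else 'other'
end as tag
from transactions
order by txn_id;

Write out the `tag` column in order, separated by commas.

txn_id=3: currency='USD' → outer ELSE → other
txn_id=4: currency='JPY' → outer ELSE → other
txn_id=5: currency='JPY' → outer ELSE → other
txn_id=6: currency='CAD' → outer ELSE → other
txn_id=7: currency='EUR' → inner[amount >= 390] → T12
txn_id=8: currency='CAD' → outer ELSE → other
txn_id=9: currency='GBP' → outer ELSE → other
txn_id=10: currency='EUR' → inner[amount >= 2241] → T5
txn_id=11: currency='CAD' → outer ELSE → other
txn_id=12: currency='GBP' → outer ELSE → other

other, other, other, other, T12, other, other, T5, other, other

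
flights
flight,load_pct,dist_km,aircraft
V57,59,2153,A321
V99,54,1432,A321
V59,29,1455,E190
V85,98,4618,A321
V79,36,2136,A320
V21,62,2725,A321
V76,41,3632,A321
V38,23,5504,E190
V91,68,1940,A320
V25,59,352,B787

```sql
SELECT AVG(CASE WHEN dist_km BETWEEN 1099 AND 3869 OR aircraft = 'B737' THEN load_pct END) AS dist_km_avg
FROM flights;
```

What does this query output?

49.8571428571

flight=V57: ✓ → 59
flight=V99: ✓ → 54
flight=V59: ✓ → 29
flight=V85: ✗
flight=V79: ✓ → 36
flight=V21: ✓ → 62
flight=V76: ✓ → 41
flight=V38: ✗
flight=V91: ✓ → 68
flight=V25: ✗
dist_km_avg = (59 + 54 + 29 + 36 + 62 + 41 + 68) / 7 = 49.8571428571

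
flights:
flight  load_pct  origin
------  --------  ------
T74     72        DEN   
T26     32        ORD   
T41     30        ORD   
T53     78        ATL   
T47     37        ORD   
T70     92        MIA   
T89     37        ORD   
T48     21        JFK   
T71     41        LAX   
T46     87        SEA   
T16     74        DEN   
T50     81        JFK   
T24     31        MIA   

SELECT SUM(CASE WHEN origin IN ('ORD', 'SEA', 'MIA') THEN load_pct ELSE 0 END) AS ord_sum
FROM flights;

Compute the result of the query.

flight=T74: ✗
flight=T26: ✓ → 32
flight=T41: ✓ → 30
flight=T53: ✗
flight=T47: ✓ → 37
flight=T70: ✓ → 92
flight=T89: ✓ → 37
flight=T48: ✗
flight=T71: ✗
flight=T46: ✓ → 87
flight=T16: ✗
flight=T50: ✗
flight=T24: ✓ → 31
ord_sum = 32 + 30 + 37 + 92 + 37 + 87 + 31 = 346

346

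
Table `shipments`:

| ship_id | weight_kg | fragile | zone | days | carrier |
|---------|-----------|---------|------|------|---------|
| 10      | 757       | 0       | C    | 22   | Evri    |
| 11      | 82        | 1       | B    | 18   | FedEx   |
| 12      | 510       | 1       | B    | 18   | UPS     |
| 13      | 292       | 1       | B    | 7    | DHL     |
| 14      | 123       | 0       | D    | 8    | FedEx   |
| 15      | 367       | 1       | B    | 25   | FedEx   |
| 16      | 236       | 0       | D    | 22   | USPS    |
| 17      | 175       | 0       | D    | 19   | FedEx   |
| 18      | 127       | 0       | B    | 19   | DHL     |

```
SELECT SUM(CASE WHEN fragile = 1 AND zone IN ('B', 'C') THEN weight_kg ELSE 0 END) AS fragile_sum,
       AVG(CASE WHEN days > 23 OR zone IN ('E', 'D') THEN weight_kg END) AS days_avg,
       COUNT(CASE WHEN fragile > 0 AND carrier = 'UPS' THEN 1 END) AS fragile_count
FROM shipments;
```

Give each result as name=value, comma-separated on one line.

[fragile_sum: fragile = 1 AND zone IN ('B', 'C')]
ship_id=10: ✗
ship_id=11: ✓ → 82
ship_id=12: ✓ → 510
ship_id=13: ✓ → 292
ship_id=14: ✗
ship_id=15: ✓ → 367
ship_id=16: ✗
ship_id=17: ✗
ship_id=18: ✗
fragile_sum = 82 + 510 + 292 + 367 = 1251
—
[days_avg: days > 23 OR zone IN ('E', 'D')]
ship_id=10: ✗
ship_id=11: ✗
ship_id=12: ✗
ship_id=13: ✗
ship_id=14: ✓ → 123
ship_id=15: ✓ → 367
ship_id=16: ✓ → 236
ship_id=17: ✓ → 175
ship_id=18: ✗
days_avg = (123 + 367 + 236 + 175) / 4 = 225.25
—
[fragile_count: fragile > 0 AND carrier = 'UPS']
ship_id=10: ✗
ship_id=11: ✗
ship_id=12: ✓ → 1
ship_id=13: ✗
ship_id=14: ✗
ship_id=15: ✗
ship_id=16: ✗
ship_id=17: ✗
ship_id=18: ✗
fragile_count = COUNT(1) = 1

fragile_sum=1251, days_avg=225.25, fragile_count=1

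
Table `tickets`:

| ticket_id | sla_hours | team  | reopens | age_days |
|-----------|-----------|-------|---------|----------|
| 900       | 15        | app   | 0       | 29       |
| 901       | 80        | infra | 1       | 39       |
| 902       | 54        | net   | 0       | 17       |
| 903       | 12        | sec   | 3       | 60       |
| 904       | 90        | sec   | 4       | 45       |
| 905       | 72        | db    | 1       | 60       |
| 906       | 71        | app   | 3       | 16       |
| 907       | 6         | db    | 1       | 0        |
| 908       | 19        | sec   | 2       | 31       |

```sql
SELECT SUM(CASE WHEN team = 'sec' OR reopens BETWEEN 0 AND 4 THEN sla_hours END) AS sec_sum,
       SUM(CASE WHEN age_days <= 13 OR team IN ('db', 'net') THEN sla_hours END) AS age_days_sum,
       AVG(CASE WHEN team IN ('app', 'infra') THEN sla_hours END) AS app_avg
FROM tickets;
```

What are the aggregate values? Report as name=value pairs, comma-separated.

[sec_sum: team = 'sec' OR reopens BETWEEN 0 AND 4]
ticket_id=900: ✓ → 15
ticket_id=901: ✓ → 80
ticket_id=902: ✓ → 54
ticket_id=903: ✓ → 12
ticket_id=904: ✓ → 90
ticket_id=905: ✓ → 72
ticket_id=906: ✓ → 71
ticket_id=907: ✓ → 6
ticket_id=908: ✓ → 19
sec_sum = 15 + 80 + 54 + 12 + 90 + 72 + 71 + 6 + 19 = 419
—
[age_days_sum: age_days <= 13 OR team IN ('db', 'net')]
ticket_id=900: ✗
ticket_id=901: ✗
ticket_id=902: ✓ → 54
ticket_id=903: ✗
ticket_id=904: ✗
ticket_id=905: ✓ → 72
ticket_id=906: ✗
ticket_id=907: ✓ → 6
ticket_id=908: ✗
age_days_sum = 54 + 72 + 6 = 132
—
[app_avg: team IN ('app', 'infra')]
ticket_id=900: ✓ → 15
ticket_id=901: ✓ → 80
ticket_id=902: ✗
ticket_id=903: ✗
ticket_id=904: ✗
ticket_id=905: ✗
ticket_id=906: ✓ → 71
ticket_id=907: ✗
ticket_id=908: ✗
app_avg = (15 + 80 + 71) / 3 = 55.3333333333

sec_sum=419, age_days_sum=132, app_avg=55.3333333333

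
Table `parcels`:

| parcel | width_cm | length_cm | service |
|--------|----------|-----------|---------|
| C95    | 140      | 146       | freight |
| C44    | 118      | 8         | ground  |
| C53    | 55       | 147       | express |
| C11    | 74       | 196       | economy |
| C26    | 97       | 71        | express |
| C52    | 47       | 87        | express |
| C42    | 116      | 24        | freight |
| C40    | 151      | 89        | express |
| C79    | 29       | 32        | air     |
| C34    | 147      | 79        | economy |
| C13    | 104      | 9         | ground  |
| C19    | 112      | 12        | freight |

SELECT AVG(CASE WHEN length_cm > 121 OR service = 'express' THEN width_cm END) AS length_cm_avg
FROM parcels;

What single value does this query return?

parcel=C95: ✓ → 140
parcel=C44: ✗
parcel=C53: ✓ → 55
parcel=C11: ✓ → 74
parcel=C26: ✓ → 97
parcel=C52: ✓ → 47
parcel=C42: ✗
parcel=C40: ✓ → 151
parcel=C79: ✗
parcel=C34: ✗
parcel=C13: ✗
parcel=C19: ✗
length_cm_avg = (140 + 55 + 74 + 97 + 47 + 151) / 6 = 94

94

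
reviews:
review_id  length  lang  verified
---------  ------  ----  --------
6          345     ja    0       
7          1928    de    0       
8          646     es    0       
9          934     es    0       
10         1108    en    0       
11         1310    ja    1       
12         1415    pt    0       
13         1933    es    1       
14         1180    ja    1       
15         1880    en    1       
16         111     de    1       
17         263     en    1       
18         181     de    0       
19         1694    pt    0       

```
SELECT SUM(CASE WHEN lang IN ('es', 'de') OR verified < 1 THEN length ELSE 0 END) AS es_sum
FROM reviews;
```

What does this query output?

review_id=6: ✓ → 345
review_id=7: ✓ → 1928
review_id=8: ✓ → 646
review_id=9: ✓ → 934
review_id=10: ✓ → 1108
review_id=11: ✗
review_id=12: ✓ → 1415
review_id=13: ✓ → 1933
review_id=14: ✗
review_id=15: ✗
review_id=16: ✓ → 111
review_id=17: ✗
review_id=18: ✓ → 181
review_id=19: ✓ → 1694
es_sum = 345 + 1928 + 646 + 934 + 1108 + 1415 + 1933 + 111 + 181 + 1694 = 10295

10295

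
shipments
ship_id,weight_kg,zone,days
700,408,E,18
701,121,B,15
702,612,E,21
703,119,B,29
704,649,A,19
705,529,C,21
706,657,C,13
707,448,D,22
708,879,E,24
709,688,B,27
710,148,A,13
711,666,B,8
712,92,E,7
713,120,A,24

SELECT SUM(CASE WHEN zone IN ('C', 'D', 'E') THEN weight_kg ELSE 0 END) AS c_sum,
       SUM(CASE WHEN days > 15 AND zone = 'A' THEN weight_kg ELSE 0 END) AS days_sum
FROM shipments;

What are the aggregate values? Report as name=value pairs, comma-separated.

[c_sum: zone IN ('C', 'D', 'E')]
ship_id=700: ✓ → 408
ship_id=701: ✗
ship_id=702: ✓ → 612
ship_id=703: ✗
ship_id=704: ✗
ship_id=705: ✓ → 529
ship_id=706: ✓ → 657
ship_id=707: ✓ → 448
ship_id=708: ✓ → 879
ship_id=709: ✗
ship_id=710: ✗
ship_id=711: ✗
ship_id=712: ✓ → 92
ship_id=713: ✗
c_sum = 408 + 612 + 529 + 657 + 448 + 879 + 92 = 3625
—
[days_sum: days > 15 AND zone = 'A']
ship_id=700: ✗
ship_id=701: ✗
ship_id=702: ✗
ship_id=703: ✗
ship_id=704: ✓ → 649
ship_id=705: ✗
ship_id=706: ✗
ship_id=707: ✗
ship_id=708: ✗
ship_id=709: ✗
ship_id=710: ✗
ship_id=711: ✗
ship_id=712: ✗
ship_id=713: ✓ → 120
days_sum = 649 + 120 = 769

c_sum=3625, days_sum=769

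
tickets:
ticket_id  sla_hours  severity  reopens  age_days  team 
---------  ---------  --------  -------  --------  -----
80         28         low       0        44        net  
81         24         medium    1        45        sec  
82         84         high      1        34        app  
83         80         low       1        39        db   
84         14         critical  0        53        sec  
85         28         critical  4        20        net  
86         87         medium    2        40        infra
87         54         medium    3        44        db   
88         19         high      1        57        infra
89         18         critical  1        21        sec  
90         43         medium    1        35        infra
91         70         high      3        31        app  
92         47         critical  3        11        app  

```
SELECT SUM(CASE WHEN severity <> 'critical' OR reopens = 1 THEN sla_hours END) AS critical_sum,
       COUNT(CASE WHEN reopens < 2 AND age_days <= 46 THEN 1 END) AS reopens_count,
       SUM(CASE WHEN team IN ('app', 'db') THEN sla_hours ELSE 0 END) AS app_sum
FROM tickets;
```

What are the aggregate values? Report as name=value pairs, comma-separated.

[critical_sum: severity <> 'critical' OR reopens = 1]
ticket_id=80: ✓ → 28
ticket_id=81: ✓ → 24
ticket_id=82: ✓ → 84
ticket_id=83: ✓ → 80
ticket_id=84: ✗
ticket_id=85: ✗
ticket_id=86: ✓ → 87
ticket_id=87: ✓ → 54
ticket_id=88: ✓ → 19
ticket_id=89: ✓ → 18
ticket_id=90: ✓ → 43
ticket_id=91: ✓ → 70
ticket_id=92: ✗
critical_sum = 28 + 24 + 84 + 80 + 87 + 54 + 19 + 18 + 43 + 70 = 507
—
[reopens_count: reopens < 2 AND age_days <= 46]
ticket_id=80: ✓ → 1
ticket_id=81: ✓ → 1
ticket_id=82: ✓ → 1
ticket_id=83: ✓ → 1
ticket_id=84: ✗
ticket_id=85: ✗
ticket_id=86: ✗
ticket_id=87: ✗
ticket_id=88: ✗
ticket_id=89: ✓ → 1
ticket_id=90: ✓ → 1
ticket_id=91: ✗
ticket_id=92: ✗
reopens_count = COUNT(1, 1, 1, 1, 1, 1) = 6
—
[app_sum: team IN ('app', 'db')]
ticket_id=80: ✗
ticket_id=81: ✗
ticket_id=82: ✓ → 84
ticket_id=83: ✓ → 80
ticket_id=84: ✗
ticket_id=85: ✗
ticket_id=86: ✗
ticket_id=87: ✓ → 54
ticket_id=88: ✗
ticket_id=89: ✗
ticket_id=90: ✗
ticket_id=91: ✓ → 70
ticket_id=92: ✓ → 47
app_sum = 84 + 80 + 54 + 70 + 47 = 335

critical_sum=507, reopens_count=6, app_sum=335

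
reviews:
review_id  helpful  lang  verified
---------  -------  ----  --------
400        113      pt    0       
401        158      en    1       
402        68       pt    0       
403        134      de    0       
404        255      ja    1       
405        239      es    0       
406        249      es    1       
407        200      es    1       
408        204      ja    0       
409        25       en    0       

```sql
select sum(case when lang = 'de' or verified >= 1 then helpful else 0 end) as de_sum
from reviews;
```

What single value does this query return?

review_id=400: ✗
review_id=401: ✓ → 158
review_id=402: ✗
review_id=403: ✓ → 134
review_id=404: ✓ → 255
review_id=405: ✗
review_id=406: ✓ → 249
review_id=407: ✓ → 200
review_id=408: ✗
review_id=409: ✗
de_sum = 158 + 134 + 255 + 249 + 200 = 996

996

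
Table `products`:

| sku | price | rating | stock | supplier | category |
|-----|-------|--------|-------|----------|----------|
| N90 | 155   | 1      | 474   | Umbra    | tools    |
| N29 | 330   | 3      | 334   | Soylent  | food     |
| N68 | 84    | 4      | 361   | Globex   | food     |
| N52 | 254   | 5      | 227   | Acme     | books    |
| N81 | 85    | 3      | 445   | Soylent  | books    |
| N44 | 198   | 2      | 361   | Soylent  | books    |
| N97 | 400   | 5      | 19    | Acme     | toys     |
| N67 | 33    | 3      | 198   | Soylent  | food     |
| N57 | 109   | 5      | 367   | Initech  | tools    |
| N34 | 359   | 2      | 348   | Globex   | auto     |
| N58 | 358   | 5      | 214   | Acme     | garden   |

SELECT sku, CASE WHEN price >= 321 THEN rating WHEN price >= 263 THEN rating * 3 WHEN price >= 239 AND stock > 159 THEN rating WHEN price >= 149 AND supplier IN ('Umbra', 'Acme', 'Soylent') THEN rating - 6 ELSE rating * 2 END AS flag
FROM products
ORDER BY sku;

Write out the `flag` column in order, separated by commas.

sku=N29: price >= 321 → 3
sku=N34: price >= 321 → 2
sku=N44: price >= 149 AND supplier IN ('Umbra', 'Acme', 'Soylent') → -4
sku=N52: price >= 239 AND stock > 159 → 5
sku=N57: ELSE → 10
sku=N58: price >= 321 → 5
sku=N67: ELSE → 6
sku=N68: ELSE → 8
sku=N81: ELSE → 6
sku=N90: price >= 149 AND supplier IN ('Umbra', 'Acme', 'Soylent') → -5
sku=N97: price >= 321 → 5

3, 2, -4, 5, 10, 5, 6, 8, 6, -5, 5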